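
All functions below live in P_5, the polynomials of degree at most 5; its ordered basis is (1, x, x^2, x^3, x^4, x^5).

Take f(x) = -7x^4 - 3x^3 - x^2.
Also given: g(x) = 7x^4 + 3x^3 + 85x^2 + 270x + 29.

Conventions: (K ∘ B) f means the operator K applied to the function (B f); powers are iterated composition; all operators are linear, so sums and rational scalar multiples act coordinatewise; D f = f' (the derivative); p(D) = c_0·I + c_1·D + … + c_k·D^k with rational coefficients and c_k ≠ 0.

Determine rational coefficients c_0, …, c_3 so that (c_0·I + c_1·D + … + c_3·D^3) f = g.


D^0 f = -7x^4 - 3x^3 - x^2
D^1 f = -28x^3 - 9x^2 - 2x
D^2 f = -84x^2 - 18x - 2
D^3 f = -168x - 18
matching coefficients of g against c_0 f + c_1 Df + … from the top degree down determines the c_i
solution: c_0 = -1, c_1 = 0, c_2 = -1, c_3 = -3/2

p(D) = -I − D^2 − (3/2)·D^3, i.e. c_0 = -1, c_1 = 0, c_2 = -1, c_3 = -3/2


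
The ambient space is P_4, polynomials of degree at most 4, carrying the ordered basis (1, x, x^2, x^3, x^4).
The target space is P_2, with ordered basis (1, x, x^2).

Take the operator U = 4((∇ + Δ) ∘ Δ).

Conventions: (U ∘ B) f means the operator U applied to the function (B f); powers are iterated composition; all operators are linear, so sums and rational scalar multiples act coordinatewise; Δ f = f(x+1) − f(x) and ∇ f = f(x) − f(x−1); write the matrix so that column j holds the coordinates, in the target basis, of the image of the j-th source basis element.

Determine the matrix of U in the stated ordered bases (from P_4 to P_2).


the matrix is [[0, 0, 16, 24, 64]; [0, 0, 0, 48, 96]; [0, 0, 0, 0, 96]] (rows listed top to bottom)

image of 1: 0
image of x: 0
image of x^2: 16
image of x^3: 48x + 24
image of x^4: 96x^2 + 96x + 64
each image's coordinates form column j of the matrix


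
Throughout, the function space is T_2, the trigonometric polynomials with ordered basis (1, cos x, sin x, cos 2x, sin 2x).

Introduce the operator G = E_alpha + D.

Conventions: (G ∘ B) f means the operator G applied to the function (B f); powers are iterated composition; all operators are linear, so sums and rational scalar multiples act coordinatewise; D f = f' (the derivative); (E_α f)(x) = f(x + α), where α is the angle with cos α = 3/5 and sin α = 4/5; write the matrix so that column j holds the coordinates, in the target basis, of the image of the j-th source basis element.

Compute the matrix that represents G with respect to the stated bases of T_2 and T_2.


image of 1: 1
image of cos x: (3/5)cos x - (9/5)sin x
image of sin x: (9/5)cos x + (3/5)sin x
image of cos 2x: -(7/25)cos 2x - (74/25)sin 2x
image of sin 2x: (74/25)cos 2x - (7/25)sin 2x
each image's coordinates form column j of the matrix

the matrix is [[1, 0, 0, 0, 0]; [0, 3/5, 9/5, 0, 0]; [0, -9/5, 3/5, 0, 0]; [0, 0, 0, -7/25, 74/25]; [0, 0, 0, -74/25, -7/25]] (rows listed top to bottom)


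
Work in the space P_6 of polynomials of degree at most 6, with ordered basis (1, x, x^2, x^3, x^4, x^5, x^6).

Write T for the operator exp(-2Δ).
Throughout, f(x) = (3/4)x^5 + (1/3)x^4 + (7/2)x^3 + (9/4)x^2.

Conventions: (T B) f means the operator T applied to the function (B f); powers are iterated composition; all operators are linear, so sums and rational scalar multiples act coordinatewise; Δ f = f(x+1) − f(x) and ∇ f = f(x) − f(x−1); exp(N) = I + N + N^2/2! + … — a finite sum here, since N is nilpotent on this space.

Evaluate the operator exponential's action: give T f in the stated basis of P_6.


g(x) = (3/4)x^5 - (43/6)x^4 + (95/6)x^3 + (1/4)x^2 - (47/6)x - 1

order-1 term: -(15/2)x^4 - (53/3)x^3 - 40x^2 - (241/6)x - 41/3
order-2 term: 30x^3 + 98x^2 + 163x + 316/3
order-3 term: -60x^2 - (572/3)x - 194
order-4 term: 60x + 376/3
order-5 term: -24
the series for exp(-2Δ) f terminates at order 5
exp(-2Δ) f = (3/4)x^5 - (43/6)x^4 + (95/6)x^3 + (1/4)x^2 - (47/6)x - 1


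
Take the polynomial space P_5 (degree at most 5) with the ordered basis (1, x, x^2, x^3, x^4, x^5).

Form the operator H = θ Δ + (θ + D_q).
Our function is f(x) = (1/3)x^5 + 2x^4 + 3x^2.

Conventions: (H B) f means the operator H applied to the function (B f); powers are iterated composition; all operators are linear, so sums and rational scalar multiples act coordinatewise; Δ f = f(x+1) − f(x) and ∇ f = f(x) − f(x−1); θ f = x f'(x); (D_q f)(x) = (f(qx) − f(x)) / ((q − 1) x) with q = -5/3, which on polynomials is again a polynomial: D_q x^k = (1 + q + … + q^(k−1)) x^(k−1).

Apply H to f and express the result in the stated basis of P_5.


Δ f = (5/3)x^4 + (34/3)x^3 + (46/3)x^2 + (47/3)x + 16/3
θ Δ f = (20/3)x^4 + 34x^3 + (92/3)x^2 + (47/3)x
θ f = (5/3)x^5 + 8x^4 + 6x^2
D_q f = (421/243)x^4 - (136/27)x^3 - 2x
(θ + D_q) f = (5/3)x^5 + (2365/243)x^4 - (136/27)x^3 + 6x^2 - 2x
(θ Δ + (θ + D_q)) f = (5/3)x^5 + (3985/243)x^4 + (782/27)x^3 + (110/3)x^2 + (41/3)x

the image equals g(x) = (5/3)x^5 + (3985/243)x^4 + (782/27)x^3 + (110/3)x^2 + (41/3)x


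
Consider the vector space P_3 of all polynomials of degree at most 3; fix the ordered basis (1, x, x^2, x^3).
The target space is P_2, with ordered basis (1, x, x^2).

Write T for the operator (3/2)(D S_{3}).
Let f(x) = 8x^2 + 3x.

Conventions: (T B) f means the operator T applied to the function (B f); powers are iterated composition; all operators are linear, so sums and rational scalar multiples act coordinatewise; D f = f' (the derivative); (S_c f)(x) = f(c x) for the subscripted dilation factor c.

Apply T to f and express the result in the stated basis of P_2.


g(x) = 216x + 27/2

S_{3} f = 72x^2 + 9x
D S_{3} f = 144x + 9
((3/2)(D S_{3})) f = 216x + 27/2


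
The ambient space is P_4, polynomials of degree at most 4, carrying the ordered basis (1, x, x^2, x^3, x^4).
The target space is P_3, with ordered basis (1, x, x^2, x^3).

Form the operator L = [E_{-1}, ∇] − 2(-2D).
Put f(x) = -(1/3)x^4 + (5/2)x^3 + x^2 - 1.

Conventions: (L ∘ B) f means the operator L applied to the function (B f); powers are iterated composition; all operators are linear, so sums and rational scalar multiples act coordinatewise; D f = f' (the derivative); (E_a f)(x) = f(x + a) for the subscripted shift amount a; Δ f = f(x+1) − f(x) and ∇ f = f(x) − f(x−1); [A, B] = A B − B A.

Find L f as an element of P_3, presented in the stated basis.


∇ f = -(4/3)x^3 + (19/2)x^2 - (41/6)x + 11/6
E_{-1} ∇ f = -(4/3)x^3 + (27/2)x^2 - (179/6)x + 39/2
E_{-1} f = -(1/3)x^4 + (23/6)x^3 - (17/2)x^2 + (41/6)x - 17/6
∇ E_{-1} f = -(4/3)x^3 + (27/2)x^2 - (179/6)x + 39/2
[E_{-1}, ∇] f = 0
D f = -(4/3)x^3 + (15/2)x^2 + 2x
(-2D) f = (8/3)x^3 - 15x^2 - 4x
(-2(-2D)) f = -(16/3)x^3 + 30x^2 + 8x
([E_{-1}, ∇] − 2(-2D)) f = -(16/3)x^3 + 30x^2 + 8x

the image equals g(x) = -(16/3)x^3 + 30x^2 + 8x


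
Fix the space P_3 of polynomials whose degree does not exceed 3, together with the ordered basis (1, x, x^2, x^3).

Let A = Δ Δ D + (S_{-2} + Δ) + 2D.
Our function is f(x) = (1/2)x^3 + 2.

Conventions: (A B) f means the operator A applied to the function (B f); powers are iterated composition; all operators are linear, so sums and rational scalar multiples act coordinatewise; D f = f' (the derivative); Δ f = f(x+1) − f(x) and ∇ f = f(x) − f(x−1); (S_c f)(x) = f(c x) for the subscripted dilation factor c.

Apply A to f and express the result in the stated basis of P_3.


D f = (3/2)x^2
Δ D f = 3x + 3/2
Δ Δ D f = 3
S_{-2} f = -4x^3 + 2
Δ f = (3/2)x^2 + (3/2)x + 1/2
(S_{-2} + Δ) f = -4x^3 + (3/2)x^2 + (3/2)x + 5/2
D f = (3/2)x^2
(2D) f = 3x^2
(Δ Δ D + (S_{-2} + Δ) + 2D) f = -4x^3 + (9/2)x^2 + (3/2)x + 11/2

g(x) = -4x^3 + (9/2)x^2 + (3/2)x + 11/2


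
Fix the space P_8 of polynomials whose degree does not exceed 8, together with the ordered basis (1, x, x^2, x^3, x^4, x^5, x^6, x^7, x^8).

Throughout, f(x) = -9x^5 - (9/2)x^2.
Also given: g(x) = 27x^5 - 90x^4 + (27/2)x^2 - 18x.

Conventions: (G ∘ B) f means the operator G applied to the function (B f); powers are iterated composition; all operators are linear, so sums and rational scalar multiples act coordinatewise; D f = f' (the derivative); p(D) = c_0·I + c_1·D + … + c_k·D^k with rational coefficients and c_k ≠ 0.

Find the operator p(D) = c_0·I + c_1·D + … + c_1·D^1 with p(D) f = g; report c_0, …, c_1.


p(D) = -3·I + 2·D, i.e. c_0 = -3, c_1 = 2

D^0 f = -9x^5 - (9/2)x^2
D^1 f = -45x^4 - 9x
matching coefficients of g against c_0 f + c_1 Df + … from the top degree down determines the c_i
solution: c_0 = -3, c_1 = 2


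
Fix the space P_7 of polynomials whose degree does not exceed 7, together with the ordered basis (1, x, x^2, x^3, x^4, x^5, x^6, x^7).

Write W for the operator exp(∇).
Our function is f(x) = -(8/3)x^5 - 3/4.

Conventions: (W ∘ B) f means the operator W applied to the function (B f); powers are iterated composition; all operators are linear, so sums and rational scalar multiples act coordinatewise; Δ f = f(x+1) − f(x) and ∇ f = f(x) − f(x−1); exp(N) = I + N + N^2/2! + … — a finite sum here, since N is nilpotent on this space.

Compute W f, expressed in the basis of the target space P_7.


the result is g(x) = -(8/3)x^5 - (40/3)x^4 + (80/3)x^2 - (40/3)x - 73/12

order-1 term: -(40/3)x^4 + (80/3)x^3 - (80/3)x^2 + (40/3)x - 8/3
order-2 term: -(80/3)x^3 + 80x^2 - (280/3)x + 40
order-3 term: -(80/3)x^2 + 80x - 200/3
order-4 term: -(40/3)x + 80/3
order-5 term: -8/3
the series for exp(∇) f terminates at order 5
exp(∇) f = -(8/3)x^5 - (40/3)x^4 + (80/3)x^2 - (40/3)x - 73/12


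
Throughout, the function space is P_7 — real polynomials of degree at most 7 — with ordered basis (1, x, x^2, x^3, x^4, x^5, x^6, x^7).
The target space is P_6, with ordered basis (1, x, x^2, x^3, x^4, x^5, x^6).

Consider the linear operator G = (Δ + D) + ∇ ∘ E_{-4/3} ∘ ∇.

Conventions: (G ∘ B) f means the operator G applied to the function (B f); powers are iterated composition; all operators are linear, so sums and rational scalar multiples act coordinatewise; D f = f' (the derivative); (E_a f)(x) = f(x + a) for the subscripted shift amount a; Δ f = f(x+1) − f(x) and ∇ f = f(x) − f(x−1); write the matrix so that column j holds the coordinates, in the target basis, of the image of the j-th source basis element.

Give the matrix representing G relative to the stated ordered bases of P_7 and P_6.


the matrix is [[0, 2, 3, -13, 205/3, -7463/27, 28501/27, -309893/81]; [0, 0, 4, 9, -52, 1025/3, -14926/9, 199507/27]; [0, 0, 0, 6, 18, -130, 1025, -52241/9]; [0, 0, 0, 0, 8, 30, -260, 7175/3]; [0, 0, 0, 0, 0, 10, 45, -455]; [0, 0, 0, 0, 0, 0, 12, 63]; [0, 0, 0, 0, 0, 0, 0, 14]] (rows listed top to bottom)

image of 1: 0
image of x: 2
image of x^2: 4x + 3
image of x^3: 6x^2 + 9x - 13
image of x^4: 8x^3 + 18x^2 - 52x + 205/3
image of x^5: 10x^4 + 30x^3 - 130x^2 + (1025/3)x - 7463/27
image of x^6: 12x^5 + 45x^4 - 260x^3 + 1025x^2 - (14926/9)x + 28501/27
image of x^7: 14x^6 + 63x^5 - 455x^4 + (7175/3)x^3 - (52241/9)x^2 + (199507/27)x - 309893/81
each image's coordinates form column j of the matrix


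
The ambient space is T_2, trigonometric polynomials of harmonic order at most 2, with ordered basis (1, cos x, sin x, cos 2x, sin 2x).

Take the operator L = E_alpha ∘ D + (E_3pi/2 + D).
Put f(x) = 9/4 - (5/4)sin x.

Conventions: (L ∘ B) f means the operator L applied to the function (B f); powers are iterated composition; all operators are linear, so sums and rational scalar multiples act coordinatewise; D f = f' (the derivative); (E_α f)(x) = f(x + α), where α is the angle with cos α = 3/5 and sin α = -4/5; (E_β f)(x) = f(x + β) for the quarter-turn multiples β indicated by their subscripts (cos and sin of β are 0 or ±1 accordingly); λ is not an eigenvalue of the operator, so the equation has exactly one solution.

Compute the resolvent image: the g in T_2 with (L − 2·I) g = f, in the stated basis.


write g with unknown coordinates in the stated basis and equate coefficients in (L − 2·I) g = f
solving from the highest basis element down gives g = -9/4 + (5/12)cos x + (5/6)sin x
check: L g = -9/4 + (5/6)cos x + (5/12)sin x
so L g − 2·g = 9/4 - (5/4)sin x = f ✓

the result is g(x) = -9/4 + (5/12)cos x + (5/6)sin x


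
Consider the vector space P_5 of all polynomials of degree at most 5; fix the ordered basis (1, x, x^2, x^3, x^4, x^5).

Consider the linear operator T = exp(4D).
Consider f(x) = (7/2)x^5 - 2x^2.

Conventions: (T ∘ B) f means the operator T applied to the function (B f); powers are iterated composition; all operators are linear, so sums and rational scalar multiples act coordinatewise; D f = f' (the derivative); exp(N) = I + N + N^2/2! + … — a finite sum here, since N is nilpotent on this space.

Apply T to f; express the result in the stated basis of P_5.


the image equals g(x) = (7/2)x^5 + 70x^4 + 560x^3 + 2238x^2 + 4464x + 3552

order-1 term: 70x^4 - 16x
order-2 term: 560x^3 - 32
order-3 term: 2240x^2
order-4 term: 4480x
order-5 term: 3584
the series for exp(4D) f terminates at order 5
exp(4D) f = (7/2)x^5 + 70x^4 + 560x^3 + 2238x^2 + 4464x + 3552


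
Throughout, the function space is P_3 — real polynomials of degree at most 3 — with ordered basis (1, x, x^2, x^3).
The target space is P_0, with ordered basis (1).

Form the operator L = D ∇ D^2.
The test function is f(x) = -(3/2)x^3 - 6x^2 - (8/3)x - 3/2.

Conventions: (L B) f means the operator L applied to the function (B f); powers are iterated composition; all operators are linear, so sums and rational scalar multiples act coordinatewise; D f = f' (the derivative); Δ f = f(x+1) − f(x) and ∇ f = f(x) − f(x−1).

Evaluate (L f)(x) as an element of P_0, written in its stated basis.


the image equals g(x) = 0

D f = -(9/2)x^2 - 12x - 8/3
D D f = -9x - 12
∇ D^2 f = -9
D ∇ D^2 f = 0


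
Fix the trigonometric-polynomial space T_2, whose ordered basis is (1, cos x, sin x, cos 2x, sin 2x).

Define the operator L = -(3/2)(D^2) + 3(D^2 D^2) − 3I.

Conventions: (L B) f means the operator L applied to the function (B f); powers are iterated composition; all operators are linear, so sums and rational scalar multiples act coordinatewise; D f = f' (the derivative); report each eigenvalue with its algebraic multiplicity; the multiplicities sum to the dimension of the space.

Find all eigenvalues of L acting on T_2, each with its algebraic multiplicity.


λ = -3 (multiplicity 1), λ = 3/2 (multiplicity 2), λ = 51 (multiplicity 2)

image of 1: -3
image of cos x: (3/2)cos x
image of sin x: (3/2)sin x
image of cos 2x: 51cos 2x
image of sin 2x: 51sin 2x
the matrix is diagonal; its diagonal is (-3, 3/2, 3/2, 51, 51)
for a triangular matrix the eigenvalues are the diagonal entries, with algebraic multiplicity their repetition count


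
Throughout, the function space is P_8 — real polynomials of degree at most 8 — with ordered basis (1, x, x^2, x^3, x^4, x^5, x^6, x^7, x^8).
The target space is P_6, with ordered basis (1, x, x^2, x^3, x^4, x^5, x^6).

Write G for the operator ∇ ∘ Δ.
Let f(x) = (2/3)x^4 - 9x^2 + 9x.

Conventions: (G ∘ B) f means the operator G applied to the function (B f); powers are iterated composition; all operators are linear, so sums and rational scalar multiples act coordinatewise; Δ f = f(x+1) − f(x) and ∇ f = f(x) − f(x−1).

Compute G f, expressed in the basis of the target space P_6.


Δ f = (8/3)x^3 + 4x^2 - (46/3)x + 2/3
∇ Δ f = 8x^2 - 50/3

the image equals g(x) = 8x^2 - 50/3


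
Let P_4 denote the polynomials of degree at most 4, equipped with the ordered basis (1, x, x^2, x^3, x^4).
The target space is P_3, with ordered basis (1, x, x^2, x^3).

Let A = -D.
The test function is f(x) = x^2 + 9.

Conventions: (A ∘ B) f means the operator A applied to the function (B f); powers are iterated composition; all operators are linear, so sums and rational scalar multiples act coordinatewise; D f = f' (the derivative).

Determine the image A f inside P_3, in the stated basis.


D f = 2x
(-D) f = -2x

the image equals g(x) = -2x


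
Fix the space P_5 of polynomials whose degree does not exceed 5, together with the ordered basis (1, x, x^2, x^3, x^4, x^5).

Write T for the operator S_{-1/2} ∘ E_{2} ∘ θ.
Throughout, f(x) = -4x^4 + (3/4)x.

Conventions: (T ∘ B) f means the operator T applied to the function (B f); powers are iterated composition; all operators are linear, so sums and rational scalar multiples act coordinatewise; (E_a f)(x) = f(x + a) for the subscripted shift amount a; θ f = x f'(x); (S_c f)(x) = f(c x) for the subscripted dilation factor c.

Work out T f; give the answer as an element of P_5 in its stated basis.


θ f = -16x^4 + (3/4)x
E_{2} θ f = -16x^4 - 128x^3 - 384x^2 - (2045/4)x - 509/2
S_{-1/2} E_{2} θ f = -x^4 + 16x^3 - 96x^2 + (2045/8)x - 509/2

the result is g(x) = -x^4 + 16x^3 - 96x^2 + (2045/8)x - 509/2


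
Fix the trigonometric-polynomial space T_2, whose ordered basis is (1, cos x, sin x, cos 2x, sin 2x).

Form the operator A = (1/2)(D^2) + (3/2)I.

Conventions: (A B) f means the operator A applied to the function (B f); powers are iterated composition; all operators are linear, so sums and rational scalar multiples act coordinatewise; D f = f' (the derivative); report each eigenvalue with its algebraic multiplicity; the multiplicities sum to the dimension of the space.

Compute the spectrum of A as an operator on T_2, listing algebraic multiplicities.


image of 1: 3/2
image of cos x: cos x
image of sin x: sin x
image of cos 2x: -(1/2)cos 2x
image of sin 2x: -(1/2)sin 2x
the matrix is diagonal; its diagonal is (3/2, 1, 1, -1/2, -1/2)
for a triangular matrix the eigenvalues are the diagonal entries, with algebraic multiplicity their repetition count

λ = -1/2 (multiplicity 2), λ = 1 (multiplicity 2), λ = 3/2 (multiplicity 1)


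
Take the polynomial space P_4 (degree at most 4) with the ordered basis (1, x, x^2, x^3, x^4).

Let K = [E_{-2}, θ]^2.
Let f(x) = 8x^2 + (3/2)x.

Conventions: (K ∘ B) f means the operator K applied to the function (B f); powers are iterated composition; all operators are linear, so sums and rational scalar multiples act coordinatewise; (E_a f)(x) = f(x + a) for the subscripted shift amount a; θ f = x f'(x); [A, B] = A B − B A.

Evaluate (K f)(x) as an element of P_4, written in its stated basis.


θ f = 16x^2 + (3/2)x
E_{-2} θ f = 16x^2 - (125/2)x + 61
E_{-2} f = 8x^2 - (61/2)x + 29
θ E_{-2} f = 16x^2 - (61/2)x
[E_{-2}, θ] f = -32x + 61
θ [E_{-2}, θ] f = -32x
E_{-2} θ [E_{-2}, θ] f = -32x + 64
E_{-2} [E_{-2}, θ] f = -32x + 125
θ E_{-2} [E_{-2}, θ] f = -32x
[E_{-2}, θ] [E_{-2}, θ] f = 64

the image equals g(x) = 64


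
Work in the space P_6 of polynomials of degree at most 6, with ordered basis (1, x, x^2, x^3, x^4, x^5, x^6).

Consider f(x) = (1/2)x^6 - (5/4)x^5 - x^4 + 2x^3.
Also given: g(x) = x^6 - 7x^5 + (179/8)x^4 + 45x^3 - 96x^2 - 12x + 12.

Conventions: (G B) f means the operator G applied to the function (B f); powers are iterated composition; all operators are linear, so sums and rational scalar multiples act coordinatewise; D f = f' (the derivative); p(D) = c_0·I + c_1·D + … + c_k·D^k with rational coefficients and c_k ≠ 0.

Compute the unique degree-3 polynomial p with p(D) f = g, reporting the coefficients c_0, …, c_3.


D^0 f = (1/2)x^6 - (5/4)x^5 - x^4 + 2x^3
D^1 f = 3x^5 - (25/4)x^4 - 4x^3 + 6x^2
D^2 f = 15x^4 - 25x^3 - 12x^2 + 12x
D^3 f = 60x^3 - 75x^2 - 24x + 12
matching coefficients of g against c_0 f + c_1 Df + … from the top degree down determines the c_i
solution: c_0 = 2, c_1 = -3/2, c_2 = 1, c_3 = 1

p(D) = 2·I − (3/2)·D + D^2 + D^3, i.e. c_0 = 2, c_1 = -3/2, c_2 = 1, c_3 = 1


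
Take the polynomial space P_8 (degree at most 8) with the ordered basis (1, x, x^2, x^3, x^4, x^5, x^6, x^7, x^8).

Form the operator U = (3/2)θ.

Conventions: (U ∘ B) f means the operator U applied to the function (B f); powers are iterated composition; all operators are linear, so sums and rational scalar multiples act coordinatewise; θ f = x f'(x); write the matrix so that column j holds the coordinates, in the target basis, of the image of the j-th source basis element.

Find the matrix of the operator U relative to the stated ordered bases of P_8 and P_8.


the matrix is [[0, 0, 0, 0, 0, 0, 0, 0, 0]; [0, 3/2, 0, 0, 0, 0, 0, 0, 0]; [0, 0, 3, 0, 0, 0, 0, 0, 0]; [0, 0, 0, 9/2, 0, 0, 0, 0, 0]; [0, 0, 0, 0, 6, 0, 0, 0, 0]; [0, 0, 0, 0, 0, 15/2, 0, 0, 0]; [0, 0, 0, 0, 0, 0, 9, 0, 0]; [0, 0, 0, 0, 0, 0, 0, 21/2, 0]; [0, 0, 0, 0, 0, 0, 0, 0, 12]] (rows listed top to bottom)

image of 1: 0
image of x: (3/2)x
image of x^2: 3x^2
image of x^3: (9/2)x^3
image of x^4: 6x^4
image of x^5: (15/2)x^5
image of x^6: 9x^6
image of x^7: (21/2)x^7
image of x^8: 12x^8
each image's coordinates form column j of the matrix


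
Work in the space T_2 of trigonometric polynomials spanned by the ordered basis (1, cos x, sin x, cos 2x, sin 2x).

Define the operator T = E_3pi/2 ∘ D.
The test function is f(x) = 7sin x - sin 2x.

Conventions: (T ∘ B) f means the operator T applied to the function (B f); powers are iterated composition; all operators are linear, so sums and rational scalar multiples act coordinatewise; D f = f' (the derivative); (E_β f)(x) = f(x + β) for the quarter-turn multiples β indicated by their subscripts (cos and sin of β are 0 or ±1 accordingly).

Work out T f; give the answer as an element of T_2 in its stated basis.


the image equals g(x) = 7sin x + 2cos 2x

D f = 7cos x - 2cos 2x
E_3pi/2 D f = 7sin x + 2cos 2x


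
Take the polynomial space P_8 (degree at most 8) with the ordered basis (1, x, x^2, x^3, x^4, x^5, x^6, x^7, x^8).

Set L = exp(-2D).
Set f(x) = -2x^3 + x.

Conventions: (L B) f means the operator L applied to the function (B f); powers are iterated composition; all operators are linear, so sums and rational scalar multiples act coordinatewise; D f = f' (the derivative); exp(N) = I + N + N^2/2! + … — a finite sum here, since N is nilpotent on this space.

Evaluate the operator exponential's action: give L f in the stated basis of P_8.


g(x) = -2x^3 + 12x^2 - 23x + 14

order-1 term: 12x^2 - 2
order-2 term: -24x
order-3 term: 16
the series for exp(-2D) f terminates at order 3
exp(-2D) f = -2x^3 + 12x^2 - 23x + 14


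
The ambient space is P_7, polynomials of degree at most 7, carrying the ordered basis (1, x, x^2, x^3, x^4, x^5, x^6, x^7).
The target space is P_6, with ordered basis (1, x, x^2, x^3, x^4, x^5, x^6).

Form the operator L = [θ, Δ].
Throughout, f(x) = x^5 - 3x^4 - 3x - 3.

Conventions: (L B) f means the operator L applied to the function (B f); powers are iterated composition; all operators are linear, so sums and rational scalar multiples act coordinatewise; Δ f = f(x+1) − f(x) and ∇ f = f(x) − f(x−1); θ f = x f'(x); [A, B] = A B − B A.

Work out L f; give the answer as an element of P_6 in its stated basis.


Δ f = 5x^4 - 2x^3 - 8x^2 - 7x - 5
θ Δ f = 20x^4 - 6x^3 - 16x^2 - 7x
θ f = 5x^5 - 12x^4 - 3x
Δ θ f = 25x^4 + 2x^3 - 22x^2 - 23x - 10
[θ, Δ] f = -5x^4 - 8x^3 + 6x^2 + 16x + 10

g(x) = -5x^4 - 8x^3 + 6x^2 + 16x + 10


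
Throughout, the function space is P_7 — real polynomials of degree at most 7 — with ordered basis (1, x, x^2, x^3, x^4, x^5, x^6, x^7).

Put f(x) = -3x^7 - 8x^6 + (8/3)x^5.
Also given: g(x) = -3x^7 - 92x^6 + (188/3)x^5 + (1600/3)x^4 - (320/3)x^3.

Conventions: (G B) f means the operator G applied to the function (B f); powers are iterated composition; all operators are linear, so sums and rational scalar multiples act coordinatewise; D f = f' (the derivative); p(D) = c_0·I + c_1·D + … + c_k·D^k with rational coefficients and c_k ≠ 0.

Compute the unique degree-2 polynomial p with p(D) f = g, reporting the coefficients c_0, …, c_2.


D^0 f = -3x^7 - 8x^6 + (8/3)x^5
D^1 f = -21x^6 - 48x^5 + (40/3)x^4
D^2 f = -126x^5 - 240x^4 + (160/3)x^3
matching coefficients of g against c_0 f + c_1 Df + … from the top degree down determines the c_i
solution: c_0 = 1, c_1 = 4, c_2 = -2

c_0 = 1, c_1 = 4, c_2 = -2


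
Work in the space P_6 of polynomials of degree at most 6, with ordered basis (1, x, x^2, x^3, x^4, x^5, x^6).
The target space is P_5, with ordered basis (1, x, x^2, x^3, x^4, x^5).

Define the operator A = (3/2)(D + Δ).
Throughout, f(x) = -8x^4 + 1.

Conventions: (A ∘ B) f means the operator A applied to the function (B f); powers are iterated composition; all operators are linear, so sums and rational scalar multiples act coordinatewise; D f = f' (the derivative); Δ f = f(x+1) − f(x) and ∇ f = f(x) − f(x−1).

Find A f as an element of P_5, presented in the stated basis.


D f = -32x^3
Δ f = -32x^3 - 48x^2 - 32x - 8
(D + Δ) f = -64x^3 - 48x^2 - 32x - 8
((3/2)(D + Δ)) f = -96x^3 - 72x^2 - 48x - 12

g(x) = -96x^3 - 72x^2 - 48x - 12


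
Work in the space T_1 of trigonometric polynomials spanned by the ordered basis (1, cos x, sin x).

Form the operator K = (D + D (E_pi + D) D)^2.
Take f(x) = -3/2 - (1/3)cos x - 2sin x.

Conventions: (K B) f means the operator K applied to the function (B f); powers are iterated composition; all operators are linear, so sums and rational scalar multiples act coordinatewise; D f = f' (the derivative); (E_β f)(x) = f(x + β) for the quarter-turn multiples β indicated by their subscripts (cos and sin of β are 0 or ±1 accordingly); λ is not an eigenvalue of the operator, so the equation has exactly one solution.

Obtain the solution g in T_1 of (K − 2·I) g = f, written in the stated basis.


write g with unknown coordinates in the stated basis and equate coefficients in (K − 2·I) g = f
solving from the highest basis element down gives g = 3/4 + (1/3)cos x + 2sin x
check: K g = (1/3)cos x + 2sin x
so K g − 2·g = -3/2 - (1/3)cos x - 2sin x = f ✓

the result is g(x) = 3/4 + (1/3)cos x + 2sin x


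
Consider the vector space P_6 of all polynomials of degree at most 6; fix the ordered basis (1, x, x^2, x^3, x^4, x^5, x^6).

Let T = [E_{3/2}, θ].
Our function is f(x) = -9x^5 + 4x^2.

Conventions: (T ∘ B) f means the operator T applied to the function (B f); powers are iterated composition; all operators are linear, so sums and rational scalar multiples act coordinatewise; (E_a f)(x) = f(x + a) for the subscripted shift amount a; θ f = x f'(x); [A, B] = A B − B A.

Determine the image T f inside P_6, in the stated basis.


g(x) = -(135/2)x^4 - 405x^3 - (3645/4)x^2 - (3597/4)x - 10359/32

θ f = -45x^5 + 8x^2
E_{3/2} θ f = -45x^5 - (675/2)x^4 - (2025/2)x^3 - (6043/4)x^2 - (17841/16)x - 10359/32
E_{3/2} f = -9x^5 - (135/2)x^4 - (405/2)x^3 - (1199/4)x^2 - (3453/16)x - 1899/32
θ E_{3/2} f = -45x^5 - 270x^4 - (1215/2)x^3 - (1199/2)x^2 - (3453/16)x
[E_{3/2}, θ] f = -(135/2)x^4 - 405x^3 - (3645/4)x^2 - (3597/4)x - 10359/32


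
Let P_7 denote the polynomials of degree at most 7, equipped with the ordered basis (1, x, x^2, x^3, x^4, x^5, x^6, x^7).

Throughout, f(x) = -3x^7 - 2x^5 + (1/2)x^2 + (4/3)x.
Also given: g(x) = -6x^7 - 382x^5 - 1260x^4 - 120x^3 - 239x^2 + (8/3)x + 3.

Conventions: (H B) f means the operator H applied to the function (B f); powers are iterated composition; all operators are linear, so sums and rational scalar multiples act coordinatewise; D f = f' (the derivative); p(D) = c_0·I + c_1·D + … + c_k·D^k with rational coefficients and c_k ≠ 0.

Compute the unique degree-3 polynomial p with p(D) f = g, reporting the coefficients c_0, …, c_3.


c_0 = 2, c_1 = 0, c_2 = 3, c_3 = 2

D^0 f = -3x^7 - 2x^5 + (1/2)x^2 + (4/3)x
D^1 f = -21x^6 - 10x^4 + x + 4/3
D^2 f = -126x^5 - 40x^3 + 1
D^3 f = -630x^4 - 120x^2
matching coefficients of g against c_0 f + c_1 Df + … from the top degree down determines the c_i
solution: c_0 = 2, c_1 = 0, c_2 = 3, c_3 = 2


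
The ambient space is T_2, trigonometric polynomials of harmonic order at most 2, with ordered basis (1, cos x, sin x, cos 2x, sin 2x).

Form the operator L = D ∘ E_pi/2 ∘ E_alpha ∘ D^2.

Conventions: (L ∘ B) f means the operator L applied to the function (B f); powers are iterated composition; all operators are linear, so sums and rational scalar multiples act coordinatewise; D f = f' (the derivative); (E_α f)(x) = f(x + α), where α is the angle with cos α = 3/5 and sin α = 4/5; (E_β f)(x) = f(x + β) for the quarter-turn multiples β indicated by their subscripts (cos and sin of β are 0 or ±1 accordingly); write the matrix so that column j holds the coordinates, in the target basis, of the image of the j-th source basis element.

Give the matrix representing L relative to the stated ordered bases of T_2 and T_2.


image of 1: 0
image of cos x: (3/5)cos x - (4/5)sin x
image of sin x: (4/5)cos x + (3/5)sin x
image of cos 2x: -(192/25)cos 2x + (56/25)sin 2x
image of sin 2x: -(56/25)cos 2x - (192/25)sin 2x
each image's coordinates form column j of the matrix

the matrix is [[0, 0, 0, 0, 0]; [0, 3/5, 4/5, 0, 0]; [0, -4/5, 3/5, 0, 0]; [0, 0, 0, -192/25, -56/25]; [0, 0, 0, 56/25, -192/25]] (rows listed top to bottom)


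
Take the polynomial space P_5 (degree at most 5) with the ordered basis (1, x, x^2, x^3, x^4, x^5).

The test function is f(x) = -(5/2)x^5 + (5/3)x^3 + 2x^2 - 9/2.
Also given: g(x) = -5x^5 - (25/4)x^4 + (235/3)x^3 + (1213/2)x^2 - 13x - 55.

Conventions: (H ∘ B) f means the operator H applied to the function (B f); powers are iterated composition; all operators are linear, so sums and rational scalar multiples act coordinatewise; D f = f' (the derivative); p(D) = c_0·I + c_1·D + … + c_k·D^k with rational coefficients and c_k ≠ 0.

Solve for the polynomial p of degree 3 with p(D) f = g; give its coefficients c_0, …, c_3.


c_0 = 2, c_1 = 1/2, c_2 = -3/2, c_3 = -4

D^0 f = -(5/2)x^5 + (5/3)x^3 + 2x^2 - 9/2
D^1 f = -(25/2)x^4 + 5x^2 + 4x
D^2 f = -50x^3 + 10x + 4
D^3 f = -150x^2 + 10
matching coefficients of g against c_0 f + c_1 Df + … from the top degree down determines the c_i
solution: c_0 = 2, c_1 = 1/2, c_2 = -3/2, c_3 = -4


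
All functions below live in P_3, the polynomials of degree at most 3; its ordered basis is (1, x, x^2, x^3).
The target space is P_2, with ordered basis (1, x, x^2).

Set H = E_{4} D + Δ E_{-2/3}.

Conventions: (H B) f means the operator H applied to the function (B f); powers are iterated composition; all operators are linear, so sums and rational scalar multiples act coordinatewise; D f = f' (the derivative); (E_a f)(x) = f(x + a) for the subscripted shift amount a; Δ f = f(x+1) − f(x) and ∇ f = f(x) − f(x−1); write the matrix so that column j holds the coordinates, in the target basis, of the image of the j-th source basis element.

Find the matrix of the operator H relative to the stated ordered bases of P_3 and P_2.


image of 1: 0
image of x: 2
image of x^2: 4x + 23/3
image of x^3: 6x^2 + 23x + 145/3
each image's coordinates form column j of the matrix

the matrix is [[0, 2, 23/3, 145/3]; [0, 0, 4, 23]; [0, 0, 0, 6]] (rows listed top to bottom)


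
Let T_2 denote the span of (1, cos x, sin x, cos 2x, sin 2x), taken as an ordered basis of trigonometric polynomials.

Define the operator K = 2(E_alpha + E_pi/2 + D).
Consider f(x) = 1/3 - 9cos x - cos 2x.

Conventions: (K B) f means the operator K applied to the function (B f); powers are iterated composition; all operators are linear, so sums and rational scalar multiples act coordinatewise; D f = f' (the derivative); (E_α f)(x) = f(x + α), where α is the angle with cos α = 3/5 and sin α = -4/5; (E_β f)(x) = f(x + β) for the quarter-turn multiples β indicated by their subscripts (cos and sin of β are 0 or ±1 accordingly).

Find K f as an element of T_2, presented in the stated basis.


the result is g(x) = 4/3 - (54/5)cos x + (108/5)sin x + (64/25)cos 2x + (52/25)sin 2x

E_alpha f = 1/3 - (27/5)cos x - (36/5)sin x + (7/25)cos 2x - (24/25)sin 2x
E_pi/2 f = 1/3 + 9sin x + cos 2x
D f = 9sin x + 2sin 2x
(E_alpha + E_pi/2 + D) f = 2/3 - (27/5)cos x + (54/5)sin x + (32/25)cos 2x + (26/25)sin 2x
(2(E_alpha + E_pi/2 + D)) f = 4/3 - (54/5)cos x + (108/5)sin x + (64/25)cos 2x + (52/25)sin 2x


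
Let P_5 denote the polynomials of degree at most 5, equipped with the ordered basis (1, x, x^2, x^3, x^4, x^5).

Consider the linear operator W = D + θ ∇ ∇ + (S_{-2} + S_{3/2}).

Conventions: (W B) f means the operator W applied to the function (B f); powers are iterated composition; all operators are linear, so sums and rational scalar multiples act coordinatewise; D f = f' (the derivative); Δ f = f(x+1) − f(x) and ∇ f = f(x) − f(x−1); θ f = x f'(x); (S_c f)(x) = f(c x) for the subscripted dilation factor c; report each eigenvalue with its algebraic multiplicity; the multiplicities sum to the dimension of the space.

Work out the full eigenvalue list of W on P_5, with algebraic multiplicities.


λ = -781/32 (multiplicity 1), λ = -37/8 (multiplicity 1), λ = -1/2 (multiplicity 1), λ = 2 (multiplicity 1), λ = 25/4 (multiplicity 1), λ = 337/16 (multiplicity 1)

image of 1: 2
image of x: -(1/2)x + 1
image of x^2: (25/4)x^2 + 2x
image of x^3: -(37/8)x^3 + 3x^2 + 6x
image of x^4: (337/16)x^4 + 4x^3 + 24x^2 - 24x
image of x^5: -(781/32)x^5 + 5x^4 + 60x^3 - 120x^2 + 70x
the matrix is upper triangular; its diagonal is (2, -1/2, 25/4, -37/8, 337/16, -781/32)
for a triangular matrix the eigenvalues are the diagonal entries, with algebraic multiplicity their repetition count


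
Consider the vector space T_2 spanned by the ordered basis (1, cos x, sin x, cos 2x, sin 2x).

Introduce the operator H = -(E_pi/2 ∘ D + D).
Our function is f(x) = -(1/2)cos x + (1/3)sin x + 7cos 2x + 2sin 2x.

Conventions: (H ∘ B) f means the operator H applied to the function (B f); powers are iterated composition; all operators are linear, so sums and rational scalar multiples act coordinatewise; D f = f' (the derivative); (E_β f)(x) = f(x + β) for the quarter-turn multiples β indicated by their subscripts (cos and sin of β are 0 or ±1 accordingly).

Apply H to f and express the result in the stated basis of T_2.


the image equals g(x) = -(5/6)cos x - (1/6)sin x

D f = (1/3)cos x + (1/2)sin x + 4cos 2x - 14sin 2x
E_pi/2 D f = (1/2)cos x - (1/3)sin x - 4cos 2x + 14sin 2x
D f = (1/3)cos x + (1/2)sin x + 4cos 2x - 14sin 2x
(E_pi/2 ∘ D + D) f = (5/6)cos x + (1/6)sin x
(-(E_pi/2 ∘ D + D)) f = -(5/6)cos x - (1/6)sin x


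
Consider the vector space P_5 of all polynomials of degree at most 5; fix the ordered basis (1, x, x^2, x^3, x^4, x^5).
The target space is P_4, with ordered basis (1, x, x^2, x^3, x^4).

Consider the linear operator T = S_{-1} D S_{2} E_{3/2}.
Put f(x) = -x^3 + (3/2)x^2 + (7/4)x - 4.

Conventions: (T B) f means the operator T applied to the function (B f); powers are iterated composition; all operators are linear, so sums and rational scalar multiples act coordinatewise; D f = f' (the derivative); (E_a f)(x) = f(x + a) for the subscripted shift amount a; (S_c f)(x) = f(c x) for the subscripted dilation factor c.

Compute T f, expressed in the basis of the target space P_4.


E_{3/2} f = -x^3 - 3x^2 - (1/2)x - 11/8
S_{2} E_{3/2} f = -8x^3 - 12x^2 - x - 11/8
D S_{2} E_{3/2} f = -24x^2 - 24x - 1
S_{-1} D S_{2} E_{3/2} f = -24x^2 + 24x - 1

g(x) = -24x^2 + 24x - 1


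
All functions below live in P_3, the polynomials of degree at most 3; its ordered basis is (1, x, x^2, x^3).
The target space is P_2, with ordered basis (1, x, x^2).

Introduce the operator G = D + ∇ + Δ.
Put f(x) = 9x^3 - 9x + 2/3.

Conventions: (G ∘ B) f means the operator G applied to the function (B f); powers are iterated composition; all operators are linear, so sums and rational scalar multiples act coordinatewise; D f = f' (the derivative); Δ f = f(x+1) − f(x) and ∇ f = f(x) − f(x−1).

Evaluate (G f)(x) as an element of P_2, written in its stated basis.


D f = 27x^2 - 9
∇ f = 27x^2 - 27x
Δ f = 27x^2 + 27x
(D + ∇ + Δ) f = 81x^2 - 9

g(x) = 81x^2 - 9


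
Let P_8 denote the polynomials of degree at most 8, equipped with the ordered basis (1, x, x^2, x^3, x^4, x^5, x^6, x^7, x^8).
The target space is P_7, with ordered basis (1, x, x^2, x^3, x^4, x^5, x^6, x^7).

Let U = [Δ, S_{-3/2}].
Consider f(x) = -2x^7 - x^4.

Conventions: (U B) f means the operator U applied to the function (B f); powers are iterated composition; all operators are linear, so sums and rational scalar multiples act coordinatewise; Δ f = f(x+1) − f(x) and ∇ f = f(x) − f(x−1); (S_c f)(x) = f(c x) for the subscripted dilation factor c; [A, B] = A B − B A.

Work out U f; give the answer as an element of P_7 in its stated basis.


g(x) = (25515/64)x^6 + (25515/64)x^5 + (99225/64)x^4 + (59265/64)x^3 + (50895/64)x^2 + (12285/64)x + 2055/64

S_{-3/2} f = (2187/64)x^7 - (81/16)x^4
Δ S_{-3/2} f = (15309/64)x^6 + (45927/64)x^5 + (76545/64)x^4 + (75249/64)x^3 + (43983/64)x^2 + (14013/64)x + 1863/64
Δ f = -14x^6 - 42x^5 - 70x^4 - 74x^3 - 48x^2 - 18x - 3
S_{-3/2} Δ f = -(5103/32)x^6 + (5103/16)x^5 - (2835/8)x^4 + (999/4)x^3 - 108x^2 + 27x - 3
[Δ, S_{-3/2}] f = (25515/64)x^6 + (25515/64)x^5 + (99225/64)x^4 + (59265/64)x^3 + (50895/64)x^2 + (12285/64)x + 2055/64


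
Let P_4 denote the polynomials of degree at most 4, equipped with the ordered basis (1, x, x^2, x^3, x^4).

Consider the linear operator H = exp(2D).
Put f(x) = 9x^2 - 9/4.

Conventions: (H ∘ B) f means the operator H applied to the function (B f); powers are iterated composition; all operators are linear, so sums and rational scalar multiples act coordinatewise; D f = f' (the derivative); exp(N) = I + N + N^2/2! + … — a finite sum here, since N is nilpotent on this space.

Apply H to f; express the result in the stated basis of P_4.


order-1 term: 36x
order-2 term: 36
the series for exp(2D) f terminates at order 2
exp(2D) f = 9x^2 + 36x + 135/4

g(x) = 9x^2 + 36x + 135/4


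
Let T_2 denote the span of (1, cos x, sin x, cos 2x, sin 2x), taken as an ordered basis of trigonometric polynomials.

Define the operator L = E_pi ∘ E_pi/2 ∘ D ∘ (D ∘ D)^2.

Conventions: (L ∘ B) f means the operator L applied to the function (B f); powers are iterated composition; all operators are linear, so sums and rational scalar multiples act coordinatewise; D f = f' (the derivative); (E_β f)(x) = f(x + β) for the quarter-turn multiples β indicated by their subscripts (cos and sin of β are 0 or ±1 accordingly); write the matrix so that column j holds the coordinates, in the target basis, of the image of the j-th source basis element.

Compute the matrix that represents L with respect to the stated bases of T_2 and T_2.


image of 1: 0
image of cos x: cos x
image of sin x: sin x
image of cos 2x: 32sin 2x
image of sin 2x: -32cos 2x
each image's coordinates form column j of the matrix

the matrix is [[0, 0, 0, 0, 0]; [0, 1, 0, 0, 0]; [0, 0, 1, 0, 0]; [0, 0, 0, 0, -32]; [0, 0, 0, 32, 0]] (rows listed top to bottom)


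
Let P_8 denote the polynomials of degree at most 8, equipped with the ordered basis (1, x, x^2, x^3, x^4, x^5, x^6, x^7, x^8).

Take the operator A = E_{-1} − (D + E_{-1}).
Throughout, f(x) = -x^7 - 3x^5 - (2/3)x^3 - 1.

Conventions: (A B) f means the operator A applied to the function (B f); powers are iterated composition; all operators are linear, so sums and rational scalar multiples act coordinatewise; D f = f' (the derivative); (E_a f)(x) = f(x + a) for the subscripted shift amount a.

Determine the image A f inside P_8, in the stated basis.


E_{-1} f = -x^7 + 7x^6 - 24x^5 + 50x^4 - (197/3)x^3 + 53x^2 - 24x + 11/3
D f = -7x^6 - 15x^4 - 2x^2
E_{-1} f = -x^7 + 7x^6 - 24x^5 + 50x^4 - (197/3)x^3 + 53x^2 - 24x + 11/3
(D + E_{-1}) f = -x^7 - 24x^5 + 35x^4 - (197/3)x^3 + 51x^2 - 24x + 11/3
(-(D + E_{-1})) f = x^7 + 24x^5 - 35x^4 + (197/3)x^3 - 51x^2 + 24x - 11/3
(E_{-1} − (D + E_{-1})) f = 7x^6 + 15x^4 + 2x^2

g(x) = 7x^6 + 15x^4 + 2x^2


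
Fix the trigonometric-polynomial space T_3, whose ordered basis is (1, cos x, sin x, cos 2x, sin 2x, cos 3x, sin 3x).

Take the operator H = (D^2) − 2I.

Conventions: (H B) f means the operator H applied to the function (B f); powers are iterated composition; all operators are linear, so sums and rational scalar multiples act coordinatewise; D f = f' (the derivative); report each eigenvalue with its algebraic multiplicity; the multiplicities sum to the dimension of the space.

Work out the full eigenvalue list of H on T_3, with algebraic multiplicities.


image of 1: -2
image of cos x: -3cos x
image of sin x: -3sin x
image of cos 2x: -6cos 2x
image of sin 2x: -6sin 2x
image of cos 3x: -11cos 3x
image of sin 3x: -11sin 3x
the matrix is diagonal; its diagonal is (-2, -3, -3, -6, -6, -11, -11)
for a triangular matrix the eigenvalues are the diagonal entries, with algebraic multiplicity their repetition count

λ = -11 (multiplicity 2), λ = -6 (multiplicity 2), λ = -3 (multiplicity 2), λ = -2 (multiplicity 1)
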